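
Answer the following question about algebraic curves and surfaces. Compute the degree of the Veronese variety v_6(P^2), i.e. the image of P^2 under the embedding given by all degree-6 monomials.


The Veronese variety v_6(P^2) has degree d^r.
d^r = 6^2 = 36

36


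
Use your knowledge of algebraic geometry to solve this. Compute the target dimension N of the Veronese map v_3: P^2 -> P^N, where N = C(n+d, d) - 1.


The Veronese embedding v_d: P^n -> P^N maps each point to all
degree-d monomials in n+1 homogeneous coordinates.
N = C(n+d, d) - 1
N = C(2+3, 3) - 1
N = C(5, 3) - 1
C(5, 3) = 10
N = 10 - 1 = 9

9


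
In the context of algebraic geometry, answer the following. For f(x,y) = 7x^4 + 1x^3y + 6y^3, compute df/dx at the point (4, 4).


df/dx = 4*7*x^3 + 3*1*x^2*y
At (4,4): 4*7*4^3 + 3*1*4^2*4
= 1792 + 192
= 1984

1984


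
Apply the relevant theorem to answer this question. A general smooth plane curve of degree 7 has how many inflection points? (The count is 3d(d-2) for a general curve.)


For a general smooth plane curve C of degree d, the inflection points are
the intersection of C with its Hessian curve, which has degree 3(d-2).
By Bezout, the total intersection number is d * 3(d-2) = 7 * 15 = 105.
For a general curve every flex is ordinary, so each contributes
multiplicity 1 to C·Hess(C), and the number of distinct inflection
points is 3d(d-2).
Inflection points = 3*7*(7-2) = 3*7*5 = 105

105


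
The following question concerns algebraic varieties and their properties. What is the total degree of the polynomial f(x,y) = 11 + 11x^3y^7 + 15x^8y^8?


Examine each term for its total degree (sum of exponents).
  Term '11' has total degree 0+0 = 0.
  Term '11x^3y^7' has total degree 3+7 = 10.
  Term '15x^8y^8' has total degree 8+8 = 16.
The maximum total degree among all terms is 16.

16


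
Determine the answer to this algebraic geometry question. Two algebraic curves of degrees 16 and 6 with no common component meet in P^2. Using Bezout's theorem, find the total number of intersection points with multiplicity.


Bezout's theorem states the intersection count equals the product of degrees.
Intersection count = 16 * 6 = 96

96


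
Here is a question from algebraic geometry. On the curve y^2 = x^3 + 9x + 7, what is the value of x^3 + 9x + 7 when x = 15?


Compute x^3 + 9x + 7 at x = 15:
x^3 = 15^3 = 3375
9*x = 9*15 = 135
Sum: 3375 + 135 + 7 = 3517

3517


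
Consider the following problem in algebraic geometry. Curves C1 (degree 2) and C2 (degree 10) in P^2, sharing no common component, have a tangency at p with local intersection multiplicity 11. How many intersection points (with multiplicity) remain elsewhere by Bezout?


By Bezout's theorem, the total intersection number is d1 * d2.
Total = 2 * 10 = 20
Intersection multiplicity at p = 11
Remaining intersections = 20 - 11 = 9

9


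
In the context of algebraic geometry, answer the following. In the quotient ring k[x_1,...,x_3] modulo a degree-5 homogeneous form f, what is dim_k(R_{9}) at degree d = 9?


For R = k[x_1,...,x_n]/(f) with f homogeneous of degree e:
The Hilbert series is (1 - t^e)/(1 - t)^n.
So h(d) = C(d+n-1, n-1) - C(d-e+n-1, n-1) for d >= e.
With n=3, e=5, d=9:
C(9+3-1, 3-1) = C(11, 2) = 55
C(9-5+3-1, 3-1) = C(6, 2) = 15
h(9) = 55 - 15 = 40

40


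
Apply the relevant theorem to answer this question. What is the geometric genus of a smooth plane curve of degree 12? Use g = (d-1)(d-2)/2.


Using the genus formula for smooth plane curves:
g = (d-1)(d-2)/2
g = (12-1)(12-2)/2
g = 11*10/2
g = 110/2 = 55

55


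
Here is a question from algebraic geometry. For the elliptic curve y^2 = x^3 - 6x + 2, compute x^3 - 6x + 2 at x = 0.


Compute x^3 - 6x + 2 at x = 0:
x^3 = 0^3 = 0
(-6)*x = (-6)*0 = 0
Sum: 0 + 0 + 2 = 2

2


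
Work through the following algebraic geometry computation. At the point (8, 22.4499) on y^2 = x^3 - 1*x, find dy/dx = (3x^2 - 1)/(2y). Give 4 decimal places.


Using implicit differentiation of y^2 = x^3 - 1*x:
2y * dy/dx = 3x^2 - 1
dy/dx = (3x^2 - 1)/(2y)
Numerator: 3*8^2 - 1 = 191
Denominator: 2*22.4499 = 44.8998
dy/dx = 191/44.8998 = 4.2539

4.2539


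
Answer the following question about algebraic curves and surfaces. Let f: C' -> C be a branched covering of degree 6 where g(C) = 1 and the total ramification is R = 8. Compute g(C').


Riemann-Hurwitz formula: 2g' - 2 = d(2g - 2) + R
Given: d = 6, g = 1, R = 8
2g' - 2 = 6*(2*1 - 2) + 8
2g' - 2 = 6*0 + 8
2g' - 2 = 0 + 8 = 8
2g' = 10
g' = 5

5


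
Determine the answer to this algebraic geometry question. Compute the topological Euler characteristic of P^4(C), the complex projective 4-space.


The complex projective space P^4 has one cell in each even real dimension 0, 2, ..., 8.
The cohomology groups are H^{2k}(P^4) = Z for k = 0,...,4, and 0 otherwise.
Euler characteristic = sum of Betti numbers = 1 per even-dimensional cohomology group.
chi(P^4) = 4 + 1 = 5

5


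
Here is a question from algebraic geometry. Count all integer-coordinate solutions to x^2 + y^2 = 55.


Systematically check integer values of x where x^2 <= 55.
For each valid x, check if 55 - x^2 is a perfect square.
Total integer solutions found: 0

0


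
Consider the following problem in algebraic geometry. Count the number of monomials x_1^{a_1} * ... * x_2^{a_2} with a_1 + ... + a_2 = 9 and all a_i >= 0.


The number of degree-9 monomials in 2 variables is C(d+n-1, n-1).
= C(9+2-1, 2-1) = C(10, 1)
= 10

10


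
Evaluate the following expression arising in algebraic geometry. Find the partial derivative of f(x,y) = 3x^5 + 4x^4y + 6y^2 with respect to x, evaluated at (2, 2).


df/dx = 5*3*x^4 + 4*4*x^3*y
At (2,2): 5*3*2^4 + 4*4*2^3*2
= 240 + 256
= 496

496


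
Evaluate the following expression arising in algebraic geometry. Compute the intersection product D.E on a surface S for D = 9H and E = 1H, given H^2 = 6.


Using bilinearity of the intersection pairing on a surface S:
(aH).(bH) = ab * (H.H)
We have H^2 = 6.
D.E = (9H).(1H) = 9*1*6
= 9*6
= 54

54


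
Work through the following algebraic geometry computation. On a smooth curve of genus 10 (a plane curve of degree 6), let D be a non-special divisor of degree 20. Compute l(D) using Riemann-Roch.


First, compute the genus of a smooth plane curve of degree 6:
g = (d-1)(d-2)/2 = (6-1)(6-2)/2 = 10
For a non-special divisor D (i.e., h^1(D) = 0), Riemann-Roch gives:
l(D) = deg(D) - g + 1
Since deg(D) = 20 >= 2g - 1 = 19, D is non-special.
l(D) = 20 - 10 + 1 = 11

11


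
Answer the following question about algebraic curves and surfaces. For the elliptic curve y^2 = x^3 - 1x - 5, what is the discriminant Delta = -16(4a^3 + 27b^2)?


Compute each component:
4a^3 = 4*(-1)^3 = 4*(-1) = -4
27b^2 = 27*(-5)^2 = 27*25 = 675
4a^3 + 27b^2 = -4 + 675 = 671
Delta = -16*671 = -10736

-10736


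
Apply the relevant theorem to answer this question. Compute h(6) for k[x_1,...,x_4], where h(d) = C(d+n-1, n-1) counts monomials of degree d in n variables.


The Hilbert function for the polynomial ring in 4 variables is:
h(d) = C(d+n-1, n-1)
h(6) = C(6+4-1, 4-1) = C(9, 3)
= 9! / (3! * 6!)
= 84

84


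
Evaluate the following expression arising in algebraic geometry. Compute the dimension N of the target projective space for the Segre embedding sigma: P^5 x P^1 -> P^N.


The Segre embedding maps P^m x P^n into P^N via
all products of coordinates from each factor.
N = (m+1)(n+1) - 1
N = (5+1)(1+1) - 1
N = 6*2 - 1
N = 12 - 1 = 11

11


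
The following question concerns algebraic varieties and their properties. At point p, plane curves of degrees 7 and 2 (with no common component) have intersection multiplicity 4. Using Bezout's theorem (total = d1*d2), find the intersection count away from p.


By Bezout's theorem, the total intersection number is d1 * d2.
Total = 7 * 2 = 14
Intersection multiplicity at p = 4
Remaining intersections = 14 - 4 = 10

10


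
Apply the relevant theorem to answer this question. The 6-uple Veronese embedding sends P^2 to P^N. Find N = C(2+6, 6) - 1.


The Veronese embedding v_d: P^n -> P^N maps each point to all
degree-d monomials in n+1 homogeneous coordinates.
N = C(n+d, d) - 1
N = C(2+6, 6) - 1
N = C(8, 6) - 1
C(8, 6) = 28
N = 28 - 1 = 27

27


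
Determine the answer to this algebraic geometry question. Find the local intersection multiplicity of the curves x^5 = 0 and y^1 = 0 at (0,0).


The intersection multiplicity of V(x^a) and V(y^b) at the origin is:
I(O; V(x^5), V(y^1)) = dim_k(k[x,y]/(x^5, y^1))
A basis for k[x,y]/(x^5, y^1) is the set of monomials x^i * y^j
where 0 <= i < 5 and 0 <= j < 1.
The number of such monomials is 5 * 1 = 5

5


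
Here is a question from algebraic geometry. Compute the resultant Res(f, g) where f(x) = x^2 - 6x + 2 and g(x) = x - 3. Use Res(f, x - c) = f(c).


For Res(f, x - c), we evaluate f at x = c.
f(3) = 3^2 - 6*3 + 2
= 9 - 18 + 2
= -9 + 2 = -7
Res(f, g) = -7

-7


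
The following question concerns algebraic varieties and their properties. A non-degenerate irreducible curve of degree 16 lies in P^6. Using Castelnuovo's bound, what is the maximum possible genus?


Castelnuovo's bound: write d - 1 = m(r-1) + epsilon with 0 <= epsilon < r-1.
d - 1 = 16 - 1 = 15
r - 1 = 6 - 1 = 5
15 = 3*5 + 0, so m = 3, epsilon = 0
pi(d, r) = m(m-1)(r-1)/2 + m*epsilon
= 3*2*5/2 + 3*0
= 30/2 + 0
= 15 + 0 = 15

15


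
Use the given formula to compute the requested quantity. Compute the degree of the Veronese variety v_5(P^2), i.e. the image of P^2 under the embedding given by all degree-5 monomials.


The Veronese variety v_5(P^2) has degree d^r.
d^r = 5^2 = 25

25


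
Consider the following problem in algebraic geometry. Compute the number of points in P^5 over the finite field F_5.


P^5(F_5) has (q^(n+1) - 1)/(q - 1) points.
= 5^5 + 5^4 + 5^3 + 5^2 + 5^1 + 5^0
= 3125 + 625 + 125 + 25 + 5 + 1
= 3906

3906


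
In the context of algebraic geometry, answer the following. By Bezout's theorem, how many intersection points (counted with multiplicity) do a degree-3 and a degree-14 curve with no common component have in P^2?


Bezout's theorem states the intersection count equals the product of degrees.
Intersection count = 3 * 14 = 42

42


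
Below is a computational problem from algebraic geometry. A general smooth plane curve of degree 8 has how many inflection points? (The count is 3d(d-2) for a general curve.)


For a general smooth plane curve C of degree d, the inflection points are
the intersection of C with its Hessian curve, which has degree 3(d-2).
By Bezout, the total intersection number is d * 3(d-2) = 8 * 18 = 144.
For a general curve every flex is ordinary, so each contributes
multiplicity 1 to C·Hess(C), and the number of distinct inflection
points is 3d(d-2).
Inflection points = 3*8*(8-2) = 3*8*6 = 144

144


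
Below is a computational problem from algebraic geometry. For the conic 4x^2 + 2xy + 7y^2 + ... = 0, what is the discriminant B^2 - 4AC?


The discriminant of a conic Ax^2 + Bxy + Cy^2 + ... = 0 is B^2 - 4AC.
B^2 = 2^2 = 4
4AC = 4*4*7 = 112
Discriminant = 4 - 112 = -108

-108


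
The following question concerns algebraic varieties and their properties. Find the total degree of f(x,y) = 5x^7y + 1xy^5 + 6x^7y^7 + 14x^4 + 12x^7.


Examine each term for its total degree (sum of exponents).
  Term '5x^7y' has total degree 7+1 = 8.
  Term '1xy^5' has total degree 1+5 = 6.
  Term '6x^7y^7' has total degree 7+7 = 14.
  Term '14x^4' has total degree 4+0 = 4.
  Term '12x^7' has total degree 7+0 = 7.
The maximum total degree among all terms is 14.

14


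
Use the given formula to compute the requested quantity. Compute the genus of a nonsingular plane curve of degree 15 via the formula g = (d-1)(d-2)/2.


Using the genus formula for smooth plane curves:
g = (d-1)(d-2)/2
g = (15-1)(15-2)/2
g = 14*13/2
g = 182/2 = 91

91


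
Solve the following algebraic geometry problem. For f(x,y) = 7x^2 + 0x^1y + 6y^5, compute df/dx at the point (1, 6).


df/dx = 2*7*x^1 + 1*0*x^0*y
At (1,6): 2*7*1^1 + 1*0*1^0*6
= 14 + 0
= 14

14


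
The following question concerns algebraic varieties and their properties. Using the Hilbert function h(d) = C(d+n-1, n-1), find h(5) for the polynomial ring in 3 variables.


The Hilbert function for the polynomial ring in 3 variables is:
h(d) = C(d+n-1, n-1)
h(5) = C(5+3-1, 3-1) = C(7, 2)
= 7! / (2! * 5!)
= 21

21


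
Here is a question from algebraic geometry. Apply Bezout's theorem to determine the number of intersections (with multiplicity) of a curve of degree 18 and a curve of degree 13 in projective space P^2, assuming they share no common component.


Bezout's theorem states the intersection count equals the product of degrees.
Intersection count = 18 * 13 = 234

234


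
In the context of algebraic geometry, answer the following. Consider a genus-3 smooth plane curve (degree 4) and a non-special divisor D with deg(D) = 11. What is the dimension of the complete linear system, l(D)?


First, compute the genus of a smooth plane curve of degree 4:
g = (d-1)(d-2)/2 = (4-1)(4-2)/2 = 3
For a non-special divisor D (i.e., h^1(D) = 0), Riemann-Roch gives:
l(D) = deg(D) - g + 1
Since deg(D) = 11 >= 2g - 1 = 5, D is non-special.
l(D) = 11 - 3 + 1 = 9

9


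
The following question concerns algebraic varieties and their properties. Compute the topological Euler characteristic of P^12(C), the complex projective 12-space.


The complex projective space P^12 has one cell in each even real dimension 0, 2, ..., 24.
The cohomology groups are H^{2k}(P^12) = Z for k = 0,...,12, and 0 otherwise.
Euler characteristic = sum of Betti numbers = 1 per even-dimensional cohomology group.
chi(P^12) = 12 + 1 = 13

13


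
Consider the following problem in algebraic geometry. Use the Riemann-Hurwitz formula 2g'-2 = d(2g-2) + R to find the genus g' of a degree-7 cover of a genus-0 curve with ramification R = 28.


Riemann-Hurwitz formula: 2g' - 2 = d(2g - 2) + R
Given: d = 7, g = 0, R = 28
2g' - 2 = 7*(2*0 - 2) + 28
2g' - 2 = 7*(-2) + 28
2g' - 2 = -14 + 28 = 14
2g' = 16
g' = 8

8


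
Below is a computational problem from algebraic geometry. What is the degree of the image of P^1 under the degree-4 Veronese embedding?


The Veronese variety v_4(P^1) has degree d^r.
d^r = 4^1 = 4

4


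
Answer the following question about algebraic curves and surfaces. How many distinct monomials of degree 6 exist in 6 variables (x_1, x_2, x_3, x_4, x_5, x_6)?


The number of degree-6 monomials in 6 variables is C(d+n-1, n-1).
= C(6+6-1, 6-1) = C(11, 5)
= 462

462


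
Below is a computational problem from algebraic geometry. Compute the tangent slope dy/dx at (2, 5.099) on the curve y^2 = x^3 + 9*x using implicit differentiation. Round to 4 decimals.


Using implicit differentiation of y^2 = x^3 + 9*x:
2y * dy/dx = 3x^2 + 9
dy/dx = (3x^2 + 9)/(2y)
Numerator: 3*2^2 + 9 = 21
Denominator: 2*5.099 = 10.198
dy/dx = 21/10.198 = 2.0592

2.0592


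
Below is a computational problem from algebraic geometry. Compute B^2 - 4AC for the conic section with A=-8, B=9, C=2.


The discriminant of a conic Ax^2 + Bxy + Cy^2 + ... = 0 is B^2 - 4AC.
B^2 = 9^2 = 81
4AC = 4*(-8)*2 = -64
Discriminant = 81 + 64 = 145

145


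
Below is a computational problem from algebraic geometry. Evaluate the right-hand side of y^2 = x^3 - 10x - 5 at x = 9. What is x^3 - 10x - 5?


Compute x^3 - 10x - 5 at x = 9:
x^3 = 9^3 = 729
(-10)*x = (-10)*9 = -90
Sum: 729 - 90 - 5 = 634

634


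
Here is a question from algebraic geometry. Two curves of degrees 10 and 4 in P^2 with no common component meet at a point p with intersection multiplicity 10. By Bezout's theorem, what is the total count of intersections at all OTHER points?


By Bezout's theorem, the total intersection number is d1 * d2.
Total = 10 * 4 = 40
Intersection multiplicity at p = 10
Remaining intersections = 40 - 10 = 30

30


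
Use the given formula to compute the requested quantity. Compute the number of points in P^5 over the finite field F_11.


P^5(F_11) has (q^(n+1) - 1)/(q - 1) points.
= 11^5 + 11^4 + 11^3 + 11^2 + 11^1 + 11^0
= 161051 + 14641 + 1331 + 121 + 11 + 1
= 177156

177156


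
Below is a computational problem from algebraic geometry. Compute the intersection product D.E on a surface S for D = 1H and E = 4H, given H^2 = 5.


Using bilinearity of the intersection pairing on a surface S:
(aH).(bH) = ab * (H.H)
We have H^2 = 5.
D.E = (1H).(4H) = 1*4*5
= 4*5
= 20

20


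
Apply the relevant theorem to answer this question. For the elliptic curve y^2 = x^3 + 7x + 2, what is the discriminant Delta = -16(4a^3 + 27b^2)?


Compute each component:
4a^3 = 4*7^3 = 4*343 = 1372
27b^2 = 27*2^2 = 27*4 = 108
4a^3 + 27b^2 = 1372 + 108 = 1480
Delta = -16*1480 = -23680

-23680


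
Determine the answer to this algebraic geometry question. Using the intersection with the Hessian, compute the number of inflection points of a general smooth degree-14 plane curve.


For a general smooth plane curve C of degree d, the inflection points are
the intersection of C with its Hessian curve, which has degree 3(d-2).
By Bezout, the total intersection number is d * 3(d-2) = 14 * 36 = 504.
For a general curve every flex is ordinary, so each contributes
multiplicity 1 to C·Hess(C), and the number of distinct inflection
points is 3d(d-2).
Inflection points = 3*14*(14-2) = 3*14*12 = 504

504


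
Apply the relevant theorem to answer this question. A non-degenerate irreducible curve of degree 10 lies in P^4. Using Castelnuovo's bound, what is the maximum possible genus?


Castelnuovo's bound: write d - 1 = m(r-1) + epsilon with 0 <= epsilon < r-1.
d - 1 = 10 - 1 = 9
r - 1 = 4 - 1 = 3
9 = 3*3 + 0, so m = 3, epsilon = 0
pi(d, r) = m(m-1)(r-1)/2 + m*epsilon
= 3*2*3/2 + 3*0
= 18/2 + 0
= 9 + 0 = 9

9


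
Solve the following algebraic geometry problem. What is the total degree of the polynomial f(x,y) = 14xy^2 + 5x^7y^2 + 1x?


Examine each term for its total degree (sum of exponents).
  Term '14xy^2' has total degree 1+2 = 3.
  Term '5x^7y^2' has total degree 7+2 = 9.
  Term '1x' has total degree 1+0 = 1.
The maximum total degree among all terms is 9.

9


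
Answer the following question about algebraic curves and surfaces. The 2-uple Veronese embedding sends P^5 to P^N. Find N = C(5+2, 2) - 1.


The Veronese embedding v_d: P^n -> P^N maps each point to all
degree-d monomials in n+1 homogeneous coordinates.
N = C(n+d, d) - 1
N = C(5+2, 2) - 1
N = C(7, 2) - 1
C(7, 2) = 21
N = 21 - 1 = 20

20


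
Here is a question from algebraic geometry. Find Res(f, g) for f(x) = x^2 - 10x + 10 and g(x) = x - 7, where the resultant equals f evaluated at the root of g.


For Res(f, x - c), we evaluate f at x = c.
f(7) = 7^2 - 10*7 + 10
= 49 - 70 + 10
= -21 + 10 = -11
Res(f, g) = -11

-11


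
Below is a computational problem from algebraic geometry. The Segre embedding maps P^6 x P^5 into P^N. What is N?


The Segre embedding maps P^m x P^n into P^N via
all products of coordinates from each factor.
N = (m+1)(n+1) - 1
N = (6+1)(5+1) - 1
N = 7*6 - 1
N = 42 - 1 = 41

41


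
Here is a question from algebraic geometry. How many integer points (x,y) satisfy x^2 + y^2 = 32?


Systematically check integer values of x where x^2 <= 32.
For each valid x, check if 32 - x^2 is a perfect square.
x=4: 32 - 16 = 16, sqrt = 4 (valid)
Total integer solutions found: 4

4


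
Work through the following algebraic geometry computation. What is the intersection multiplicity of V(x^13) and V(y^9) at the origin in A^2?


The intersection multiplicity of V(x^a) and V(y^b) at the origin is:
I(O; V(x^13), V(y^9)) = dim_k(k[x,y]/(x^13, y^9))
A basis for k[x,y]/(x^13, y^9) is the set of monomials x^i * y^j
where 0 <= i < 13 and 0 <= j < 9.
The number of such monomials is 13 * 9 = 117

117


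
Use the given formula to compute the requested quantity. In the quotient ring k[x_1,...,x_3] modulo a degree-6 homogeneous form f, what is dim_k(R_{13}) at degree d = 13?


For R = k[x_1,...,x_n]/(f) with f homogeneous of degree e:
The Hilbert series is (1 - t^e)/(1 - t)^n.
So h(d) = C(d+n-1, n-1) - C(d-e+n-1, n-1) for d >= e.
With n=3, e=6, d=13:
C(13+3-1, 3-1) = C(15, 2) = 105
C(13-6+3-1, 3-1) = C(9, 2) = 36
h(13) = 105 - 36 = 69

69


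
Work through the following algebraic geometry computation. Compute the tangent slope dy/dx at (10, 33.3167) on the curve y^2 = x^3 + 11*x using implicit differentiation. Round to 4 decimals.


Using implicit differentiation of y^2 = x^3 + 11*x:
2y * dy/dx = 3x^2 + 11
dy/dx = (3x^2 + 11)/(2y)
Numerator: 3*10^2 + 11 = 311
Denominator: 2*33.3167 = 66.6334
dy/dx = 311/66.6334 = 4.6673

4.6673


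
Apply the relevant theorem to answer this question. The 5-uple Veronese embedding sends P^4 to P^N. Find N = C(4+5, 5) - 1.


The Veronese embedding v_d: P^n -> P^N maps each point to all
degree-d monomials in n+1 homogeneous coordinates.
N = C(n+d, d) - 1
N = C(4+5, 5) - 1
N = C(9, 5) - 1
C(9, 5) = 126
N = 126 - 1 = 125

125


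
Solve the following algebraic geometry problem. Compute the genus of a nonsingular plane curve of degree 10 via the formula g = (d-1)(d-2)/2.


Using the genus formula for smooth plane curves:
g = (d-1)(d-2)/2
g = (10-1)(10-2)/2
g = 9*8/2
g = 72/2 = 36

36


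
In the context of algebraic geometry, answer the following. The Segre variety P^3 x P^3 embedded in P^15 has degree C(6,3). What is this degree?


The degree of the Segre variety P^3 x P^3 is C(m+n, m).
= C(6, 3)
= 20

20


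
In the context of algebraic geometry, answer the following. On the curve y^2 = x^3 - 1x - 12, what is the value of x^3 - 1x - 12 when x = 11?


Compute x^3 - 1x - 12 at x = 11:
x^3 = 11^3 = 1331
(-1)*x = (-1)*11 = -11
Sum: 1331 - 11 - 12 = 1308

1308


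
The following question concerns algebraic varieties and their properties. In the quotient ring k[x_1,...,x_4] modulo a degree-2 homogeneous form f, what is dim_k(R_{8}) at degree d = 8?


For R = k[x_1,...,x_n]/(f) with f homogeneous of degree e:
The Hilbert series is (1 - t^e)/(1 - t)^n.
So h(d) = C(d+n-1, n-1) - C(d-e+n-1, n-1) for d >= e.
With n=4, e=2, d=8:
C(8+4-1, 4-1) = C(11, 3) = 165
C(8-2+4-1, 4-1) = C(9, 3) = 84
h(8) = 165 - 84 = 81

81


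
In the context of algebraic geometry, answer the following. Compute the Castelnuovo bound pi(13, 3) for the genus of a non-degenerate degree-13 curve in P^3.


Castelnuovo's bound: write d - 1 = m(r-1) + epsilon with 0 <= epsilon < r-1.
d - 1 = 13 - 1 = 12
r - 1 = 3 - 1 = 2
12 = 6*2 + 0, so m = 6, epsilon = 0
pi(d, r) = m(m-1)(r-1)/2 + m*epsilon
= 6*5*2/2 + 6*0
= 60/2 + 0
= 30 + 0 = 30

30


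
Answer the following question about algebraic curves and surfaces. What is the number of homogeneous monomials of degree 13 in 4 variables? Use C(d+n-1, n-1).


The number of degree-13 monomials in 4 variables is C(d+n-1, n-1).
= C(13+4-1, 4-1) = C(16, 3)
= 560

560


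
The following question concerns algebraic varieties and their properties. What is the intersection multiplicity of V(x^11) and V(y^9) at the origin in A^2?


The intersection multiplicity of V(x^a) and V(y^b) at the origin is:
I(O; V(x^11), V(y^9)) = dim_k(k[x,y]/(x^11, y^9))
A basis for k[x,y]/(x^11, y^9) is the set of monomials x^i * y^j
where 0 <= i < 11 and 0 <= j < 9.
The number of such monomials is 11 * 9 = 99

99


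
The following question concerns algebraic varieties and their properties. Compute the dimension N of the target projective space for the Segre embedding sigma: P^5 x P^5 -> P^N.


The Segre embedding maps P^m x P^n into P^N via
all products of coordinates from each factor.
N = (m+1)(n+1) - 1
N = (5+1)(5+1) - 1
N = 6*6 - 1
N = 36 - 1 = 35

35


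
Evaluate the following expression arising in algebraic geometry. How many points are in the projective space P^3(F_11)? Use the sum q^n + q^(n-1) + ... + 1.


P^3(F_11) has (q^(n+1) - 1)/(q - 1) points.
= 11^3 + 11^2 + 11^1 + 11^0
= 1331 + 121 + 11 + 1
= 1464

1464


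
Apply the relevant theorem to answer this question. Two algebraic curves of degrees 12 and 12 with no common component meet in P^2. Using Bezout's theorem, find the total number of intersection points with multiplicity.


Bezout's theorem states the intersection count equals the product of degrees.
Intersection count = 12 * 12 = 144

144


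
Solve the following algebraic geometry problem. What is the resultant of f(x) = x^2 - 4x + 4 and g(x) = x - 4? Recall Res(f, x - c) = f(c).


For Res(f, x - c), we evaluate f at x = c.
f(4) = 4^2 - 4*4 + 4
= 16 - 16 + 4
= 0 + 4 = 4
Res(f, g) = 4

4


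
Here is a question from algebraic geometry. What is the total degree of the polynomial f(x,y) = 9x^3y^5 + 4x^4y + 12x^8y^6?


Examine each term for its total degree (sum of exponents).
  Term '9x^3y^5' has total degree 3+5 = 8.
  Term '4x^4y' has total degree 4+1 = 5.
  Term '12x^8y^6' has total degree 8+6 = 14.
The maximum total degree among all terms is 14.

14


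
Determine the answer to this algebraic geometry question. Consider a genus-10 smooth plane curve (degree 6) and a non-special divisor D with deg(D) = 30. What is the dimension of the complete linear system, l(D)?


First, compute the genus of a smooth plane curve of degree 6:
g = (d-1)(d-2)/2 = (6-1)(6-2)/2 = 10
For a non-special divisor D (i.e., h^1(D) = 0), Riemann-Roch gives:
l(D) = deg(D) - g + 1
Since deg(D) = 30 >= 2g - 1 = 19, D is non-special.
l(D) = 30 - 10 + 1 = 21

21


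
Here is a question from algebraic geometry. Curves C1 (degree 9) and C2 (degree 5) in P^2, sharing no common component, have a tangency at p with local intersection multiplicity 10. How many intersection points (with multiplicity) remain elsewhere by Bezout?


By Bezout's theorem, the total intersection number is d1 * d2.
Total = 9 * 5 = 45
Intersection multiplicity at p = 10
Remaining intersections = 45 - 10 = 35

35


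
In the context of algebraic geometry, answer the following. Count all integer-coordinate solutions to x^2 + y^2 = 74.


Systematically check integer values of x where x^2 <= 74.
For each valid x, check if 74 - x^2 is a perfect square.
x=5: 74 - 25 = 49, sqrt = 7 (valid)
x=7: 74 - 49 = 25, sqrt = 5 (valid)
Total integer solutions found: 8

8


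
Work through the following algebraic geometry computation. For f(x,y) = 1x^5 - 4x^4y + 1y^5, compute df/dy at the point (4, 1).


df/dy = (-4)*x^4 + 5*1*y^4
At (4,1): (-4)*4^4 + 5*1*1^4
= -1024 + 5
= -1019

-1019


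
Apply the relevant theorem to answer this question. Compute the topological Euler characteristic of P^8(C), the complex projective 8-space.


The complex projective space P^8 has one cell in each even real dimension 0, 2, ..., 16.
The cohomology groups are H^{2k}(P^8) = Z for k = 0,...,8, and 0 otherwise.
Euler characteristic = sum of Betti numbers = 1 per even-dimensional cohomology group.
chi(P^8) = 8 + 1 = 9

9


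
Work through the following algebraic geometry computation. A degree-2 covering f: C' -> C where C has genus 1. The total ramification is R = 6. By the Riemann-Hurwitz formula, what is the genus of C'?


Riemann-Hurwitz formula: 2g' - 2 = d(2g - 2) + R
Given: d = 2, g = 1, R = 6
2g' - 2 = 2*(2*1 - 2) + 6
2g' - 2 = 2*0 + 6
2g' - 2 = 0 + 6 = 6
2g' = 8
g' = 4

4


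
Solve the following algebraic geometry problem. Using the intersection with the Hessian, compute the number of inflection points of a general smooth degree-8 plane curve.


For a general smooth plane curve C of degree d, the inflection points are
the intersection of C with its Hessian curve, which has degree 3(d-2).
By Bezout, the total intersection number is d * 3(d-2) = 8 * 18 = 144.
For a general curve every flex is ordinary, so each contributes
multiplicity 1 to C·Hess(C), and the number of distinct inflection
points is 3d(d-2).
Inflection points = 3*8*(8-2) = 3*8*6 = 144

144


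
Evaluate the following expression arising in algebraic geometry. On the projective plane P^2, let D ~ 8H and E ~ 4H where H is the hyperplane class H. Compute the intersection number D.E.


Using bilinearity of the intersection pairing on the projective plane P^2:
(aH).(bH) = ab * (H.H)
We have H^2 = 1 (Bezout).
D.E = (8H).(4H) = 8*4*1
= 32*1
= 32

32


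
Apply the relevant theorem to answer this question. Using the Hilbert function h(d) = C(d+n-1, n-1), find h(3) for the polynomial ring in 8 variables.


The Hilbert function for the polynomial ring in 8 variables is:
h(d) = C(d+n-1, n-1)
h(3) = C(3+8-1, 8-1) = C(10, 7)
= 10! / (7! * 3!)
= 120

120


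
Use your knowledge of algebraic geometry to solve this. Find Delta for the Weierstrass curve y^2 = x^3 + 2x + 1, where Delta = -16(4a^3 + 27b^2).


Compute each component:
4a^3 = 4*2^3 = 4*8 = 32
27b^2 = 27*1^2 = 27*1 = 27
4a^3 + 27b^2 = 32 + 27 = 59
Delta = -16*59 = -944

-944


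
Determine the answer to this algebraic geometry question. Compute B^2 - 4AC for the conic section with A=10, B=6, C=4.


The discriminant of a conic Ax^2 + Bxy + Cy^2 + ... = 0 is B^2 - 4AC.
B^2 = 6^2 = 36
4AC = 4*10*4 = 160
Discriminant = 36 - 160 = -124

-124


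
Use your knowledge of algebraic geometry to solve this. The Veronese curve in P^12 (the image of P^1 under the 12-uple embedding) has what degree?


The rational normal curve in P^12 is the image of P^1 under the 12-uple Veronese.
A general hyperplane in P^12 pulls back to a degree-12 form on P^1, which has 12 zeros,
so the curve meets a general hyperplane in 12 points. Degree = 12.

12


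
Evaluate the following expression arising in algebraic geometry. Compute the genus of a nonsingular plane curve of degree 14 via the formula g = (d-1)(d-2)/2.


Using the genus formula for smooth plane curves:
g = (d-1)(d-2)/2
g = (14-1)(14-2)/2
g = 13*12/2
g = 156/2 = 78

78


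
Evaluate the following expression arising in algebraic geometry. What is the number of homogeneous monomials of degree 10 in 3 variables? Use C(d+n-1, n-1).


The number of degree-10 monomials in 3 variables is C(d+n-1, n-1).
= C(10+3-1, 3-1) = C(12, 2)
= 66

66


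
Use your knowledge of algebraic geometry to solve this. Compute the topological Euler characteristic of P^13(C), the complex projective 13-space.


The complex projective space P^13 has one cell in each even real dimension 0, 2, ..., 26.
The cohomology groups are H^{2k}(P^13) = Z for k = 0,...,13, and 0 otherwise.
Euler characteristic = sum of Betti numbers = 1 per even-dimensional cohomology group.
chi(P^13) = 13 + 1 = 14

14


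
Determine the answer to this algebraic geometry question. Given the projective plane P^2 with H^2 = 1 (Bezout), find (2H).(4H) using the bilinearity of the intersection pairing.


Using bilinearity of the intersection pairing on the projective plane P^2:
(aH).(bH) = ab * (H.H)
We have H^2 = 1 (Bezout).
D.E = (2H).(4H) = 2*4*1
= 8*1
= 8

8


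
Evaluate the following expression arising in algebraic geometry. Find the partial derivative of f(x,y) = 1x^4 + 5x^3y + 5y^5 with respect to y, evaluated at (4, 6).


df/dy = 5*x^3 + 5*5*y^4
At (4,6): 5*4^3 + 5*5*6^4
= 320 + 32400
= 32720

32720


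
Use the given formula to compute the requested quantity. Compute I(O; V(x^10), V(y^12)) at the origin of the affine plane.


The intersection multiplicity of V(x^a) and V(y^b) at the origin is:
I(O; V(x^10), V(y^12)) = dim_k(k[x,y]/(x^10, y^12))
A basis for k[x,y]/(x^10, y^12) is the set of monomials x^i * y^j
where 0 <= i < 10 and 0 <= j < 12.
The number of such monomials is 10 * 12 = 120

120


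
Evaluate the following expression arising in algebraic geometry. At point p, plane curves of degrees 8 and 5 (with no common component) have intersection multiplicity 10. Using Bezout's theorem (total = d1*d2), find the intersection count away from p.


By Bezout's theorem, the total intersection number is d1 * d2.
Total = 8 * 5 = 40
Intersection multiplicity at p = 10
Remaining intersections = 40 - 10 = 30

30


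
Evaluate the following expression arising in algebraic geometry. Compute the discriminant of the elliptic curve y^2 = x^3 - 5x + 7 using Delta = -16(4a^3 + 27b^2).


Compute each component:
4a^3 = 4*(-5)^3 = 4*(-125) = -500
27b^2 = 27*7^2 = 27*49 = 1323
4a^3 + 27b^2 = -500 + 1323 = 823
Delta = -16*823 = -13168

-13168


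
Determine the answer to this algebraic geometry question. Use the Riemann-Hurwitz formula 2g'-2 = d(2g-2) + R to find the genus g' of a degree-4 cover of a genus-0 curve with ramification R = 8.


Riemann-Hurwitz formula: 2g' - 2 = d(2g - 2) + R
Given: d = 4, g = 0, R = 8
2g' - 2 = 4*(2*0 - 2) + 8
2g' - 2 = 4*(-2) + 8
2g' - 2 = -8 + 8 = 0
2g' = 2
g' = 1

1


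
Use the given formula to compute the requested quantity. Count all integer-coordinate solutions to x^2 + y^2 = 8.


Systematically check integer values of x where x^2 <= 8.
For each valid x, check if 8 - x^2 is a perfect square.
x=2: 8 - 4 = 4, sqrt = 2 (valid)
Total integer solutions found: 4

4


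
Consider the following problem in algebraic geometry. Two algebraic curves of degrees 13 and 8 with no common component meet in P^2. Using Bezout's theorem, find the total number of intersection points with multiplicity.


Bezout's theorem states the intersection count equals the product of degrees.
Intersection count = 13 * 8 = 104

104


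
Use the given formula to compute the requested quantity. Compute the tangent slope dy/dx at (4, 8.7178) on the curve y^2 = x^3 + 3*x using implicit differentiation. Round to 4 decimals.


Using implicit differentiation of y^2 = x^3 + 3*x:
2y * dy/dx = 3x^2 + 3
dy/dx = (3x^2 + 3)/(2y)
Numerator: 3*4^2 + 3 = 51
Denominator: 2*8.7178 = 17.4356
dy/dx = 51/17.4356 = 2.9250

2.9250


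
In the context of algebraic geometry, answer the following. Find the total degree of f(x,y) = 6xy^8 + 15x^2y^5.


Examine each term for its total degree (sum of exponents).
  Term '6xy^8' has total degree 1+8 = 9.
  Term '15x^2y^5' has total degree 2+5 = 7.
The maximum total degree among all terms is 9.

9


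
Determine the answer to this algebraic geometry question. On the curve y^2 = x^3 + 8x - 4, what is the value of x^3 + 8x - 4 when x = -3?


Compute x^3 + 8x - 4 at x = -3:
x^3 = (-3)^3 = -27
8*x = 8*(-3) = -24
Sum: -27 - 24 - 4 = -55

-55


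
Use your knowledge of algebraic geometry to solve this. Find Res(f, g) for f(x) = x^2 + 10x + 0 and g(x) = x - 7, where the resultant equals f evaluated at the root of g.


For Res(f, x - c), we evaluate f at x = c.
f(7) = 7^2 + 10*7 + 0
= 49 + 70 + 0
= 119 + 0 = 119
Res(f, g) = 119

119


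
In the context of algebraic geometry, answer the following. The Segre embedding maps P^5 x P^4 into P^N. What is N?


The Segre embedding maps P^m x P^n into P^N via
all products of coordinates from each factor.
N = (m+1)(n+1) - 1
N = (5+1)(4+1) - 1
N = 6*5 - 1
N = 30 - 1 = 29

29


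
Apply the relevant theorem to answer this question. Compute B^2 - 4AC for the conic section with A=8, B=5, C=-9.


The discriminant of a conic Ax^2 + Bxy + Cy^2 + ... = 0 is B^2 - 4AC.
B^2 = 5^2 = 25
4AC = 4*8*(-9) = -288
Discriminant = 25 + 288 = 313

313


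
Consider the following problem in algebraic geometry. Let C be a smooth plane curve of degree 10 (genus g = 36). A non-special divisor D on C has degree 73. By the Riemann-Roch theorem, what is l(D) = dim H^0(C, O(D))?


First, compute the genus of a smooth plane curve of degree 10:
g = (d-1)(d-2)/2 = (10-1)(10-2)/2 = 36
For a non-special divisor D (i.e., h^1(D) = 0), Riemann-Roch gives:
l(D) = deg(D) - g + 1
Since deg(D) = 73 >= 2g - 1 = 71, D is non-special.
l(D) = 73 - 36 + 1 = 38

38


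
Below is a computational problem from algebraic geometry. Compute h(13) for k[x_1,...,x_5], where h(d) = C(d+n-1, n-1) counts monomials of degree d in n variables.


The Hilbert function for the polynomial ring in 5 variables is:
h(d) = C(d+n-1, n-1)
h(13) = C(13+5-1, 5-1) = C(17, 4)
= 17! / (4! * 13!)
= 2380

2380


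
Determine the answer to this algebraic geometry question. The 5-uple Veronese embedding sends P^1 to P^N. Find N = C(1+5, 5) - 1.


The Veronese embedding v_d: P^n -> P^N maps each point to all
degree-d monomials in n+1 homogeneous coordinates.
N = C(n+d, d) - 1
N = C(1+5, 5) - 1
N = C(6, 5) - 1
C(6, 5) = 6
N = 6 - 1 = 5

5


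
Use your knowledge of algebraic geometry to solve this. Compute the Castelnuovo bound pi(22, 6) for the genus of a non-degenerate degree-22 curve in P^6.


Castelnuovo's bound: write d - 1 = m(r-1) + epsilon with 0 <= epsilon < r-1.
d - 1 = 22 - 1 = 21
r - 1 = 6 - 1 = 5
21 = 4*5 + 1, so m = 4, epsilon = 1
pi(d, r) = m(m-1)(r-1)/2 + m*epsilon
= 4*3*5/2 + 4*1
= 60/2 + 4
= 30 + 4 = 34

34


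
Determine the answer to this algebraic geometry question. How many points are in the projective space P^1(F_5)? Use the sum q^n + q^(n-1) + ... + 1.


P^1(F_5) has (q^(n+1) - 1)/(q - 1) points.
= 5^1 + 5^0
= 5 + 1
= 6

6


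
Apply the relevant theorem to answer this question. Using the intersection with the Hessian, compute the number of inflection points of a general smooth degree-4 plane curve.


For a general smooth plane curve C of degree d, the inflection points are
the intersection of C with its Hessian curve, which has degree 3(d-2).
By Bezout, the total intersection number is d * 3(d-2) = 4 * 6 = 24.
For a general curve every flex is ordinary, so each contributes
multiplicity 1 to C·Hess(C), and the number of distinct inflection
points is 3d(d-2).
Inflection points = 3*4*(4-2) = 3*4*2 = 24

24


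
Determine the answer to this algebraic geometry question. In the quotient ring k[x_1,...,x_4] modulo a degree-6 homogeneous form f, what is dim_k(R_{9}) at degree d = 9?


For R = k[x_1,...,x_n]/(f) with f homogeneous of degree e:
The Hilbert series is (1 - t^e)/(1 - t)^n.
So h(d) = C(d+n-1, n-1) - C(d-e+n-1, n-1) for d >= e.
With n=4, e=6, d=9:
C(9+4-1, 4-1) = C(12, 3) = 220
C(9-6+4-1, 4-1) = C(6, 3) = 20
h(9) = 220 - 20 = 200

200


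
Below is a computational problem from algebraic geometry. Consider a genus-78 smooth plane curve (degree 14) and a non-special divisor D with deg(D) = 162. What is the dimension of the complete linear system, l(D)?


First, compute the genus of a smooth plane curve of degree 14:
g = (d-1)(d-2)/2 = (14-1)(14-2)/2 = 78
For a non-special divisor D (i.e., h^1(D) = 0), Riemann-Roch gives:
l(D) = deg(D) - g + 1
Since deg(D) = 162 >= 2g - 1 = 155, D is non-special.
l(D) = 162 - 78 + 1 = 85

85


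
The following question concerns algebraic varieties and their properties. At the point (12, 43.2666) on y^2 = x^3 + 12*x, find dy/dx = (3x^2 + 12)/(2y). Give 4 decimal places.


Using implicit differentiation of y^2 = x^3 + 12*x:
2y * dy/dx = 3x^2 + 12
dy/dx = (3x^2 + 12)/(2y)
Numerator: 3*12^2 + 12 = 444
Denominator: 2*43.2666 = 86.5332
dy/dx = 444/86.5332 = 5.1310

5.1310


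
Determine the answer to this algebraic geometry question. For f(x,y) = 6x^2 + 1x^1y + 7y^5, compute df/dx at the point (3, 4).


df/dx = 2*6*x^1 + 1*1*x^0*y
At (3,4): 2*6*3^1 + 1*1*3^0*4
= 36 + 4
= 40

40


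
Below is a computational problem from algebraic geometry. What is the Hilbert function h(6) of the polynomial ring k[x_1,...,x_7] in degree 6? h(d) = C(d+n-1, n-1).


The Hilbert function for the polynomial ring in 7 variables is:
h(d) = C(d+n-1, n-1)
h(6) = C(6+7-1, 7-1) = C(12, 6)
= 12! / (6! * 6!)
= 924

924


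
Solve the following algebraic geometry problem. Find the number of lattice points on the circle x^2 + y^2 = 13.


Systematically check integer values of x where x^2 <= 13.
For each valid x, check if 13 - x^2 is a perfect square.
x=2: 13 - 4 = 9, sqrt = 3 (valid)
x=3: 13 - 9 = 4, sqrt = 2 (valid)
Total integer solutions found: 8

8


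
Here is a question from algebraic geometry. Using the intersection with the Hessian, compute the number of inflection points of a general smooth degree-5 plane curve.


For a general smooth plane curve C of degree d, the inflection points are
the intersection of C with its Hessian curve, which has degree 3(d-2).
By Bezout, the total intersection number is d * 3(d-2) = 5 * 9 = 45.
For a general curve every flex is ordinary, so each contributes
multiplicity 1 to C·Hess(C), and the number of distinct inflection
points is 3d(d-2).
Inflection points = 3*5*(5-2) = 3*5*3 = 45

45
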